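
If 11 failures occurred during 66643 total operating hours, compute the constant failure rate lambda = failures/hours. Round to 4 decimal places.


failures = 11
total_hours = 66643
lambda = 11 / 66643
lambda = 0.0002

0.0002


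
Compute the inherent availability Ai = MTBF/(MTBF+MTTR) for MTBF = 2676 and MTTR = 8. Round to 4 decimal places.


MTBF = 2676
MTTR = 8
MTBF + MTTR = 2684
Ai = 2676 / 2684
Ai = 0.997

0.997


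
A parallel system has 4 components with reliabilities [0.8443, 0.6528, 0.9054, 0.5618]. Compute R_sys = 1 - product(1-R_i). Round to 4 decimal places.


Components: [0.8443, 0.6528, 0.9054, 0.5618]
(1 - 0.8443) = 0.1557, running product = 0.1557
(1 - 0.6528) = 0.3472, running product = 0.0541
(1 - 0.9054) = 0.0946, running product = 0.0051
(1 - 0.5618) = 0.4382, running product = 0.0022
Product of (1-R_i) = 0.0022
R_sys = 1 - 0.0022 = 0.9978

0.9978


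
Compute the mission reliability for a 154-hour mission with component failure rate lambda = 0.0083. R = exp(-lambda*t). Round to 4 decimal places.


lambda = 0.0083
mission_time = 154
lambda * t = 0.0083 * 154 = 1.2782
R = exp(-1.2782)
R = 0.2785

0.2785


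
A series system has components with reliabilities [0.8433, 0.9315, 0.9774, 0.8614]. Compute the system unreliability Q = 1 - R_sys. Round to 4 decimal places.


Components: [0.8433, 0.9315, 0.9774, 0.8614]
After component 1: product = 0.8433
After component 2: product = 0.7855
After component 3: product = 0.7678
After component 4: product = 0.6614
R_sys = 0.6614
Q = 1 - 0.6614 = 0.3386

0.3386


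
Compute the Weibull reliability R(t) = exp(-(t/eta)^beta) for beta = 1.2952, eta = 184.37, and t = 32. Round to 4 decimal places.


beta = 1.2952, eta = 184.37, t = 32
t/eta = 32 / 184.37 = 0.1736
(t/eta)^beta = 0.1736^1.2952 = 0.1035
R(t) = exp(-0.1035)
R(t) = 0.9017

0.9017


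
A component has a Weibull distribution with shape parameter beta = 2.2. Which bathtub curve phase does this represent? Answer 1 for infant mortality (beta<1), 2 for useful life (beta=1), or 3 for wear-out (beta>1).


beta = 2.2
Compare beta to 1:
beta < 1 => infant mortality (phase 1)
beta = 1 => useful life (phase 2)
beta > 1 => wear-out (phase 3)
Since beta = 2.2, this is wear-out (increasing failure rate)
Phase = 3

3


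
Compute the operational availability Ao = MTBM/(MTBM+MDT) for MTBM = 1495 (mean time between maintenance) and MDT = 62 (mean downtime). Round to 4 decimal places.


MTBM = 1495
MDT = 62
MTBM + MDT = 1557
Ao = 1495 / 1557
Ao = 0.9602

0.9602


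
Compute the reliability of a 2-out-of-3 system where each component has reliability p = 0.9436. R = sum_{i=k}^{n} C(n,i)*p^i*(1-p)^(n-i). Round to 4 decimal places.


k = 2, n = 3, p = 0.9436
i=2: C(3,2)=3 * 0.9436^2 * 0.0564^1 = 0.1507
i=3: C(3,3)=1 * 0.9436^3 * 0.0564^0 = 0.8402
R = sum of terms = 0.9908

0.9908


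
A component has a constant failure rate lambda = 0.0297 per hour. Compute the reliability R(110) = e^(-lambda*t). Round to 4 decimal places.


lambda = 0.0297
t = 110
lambda * t = 3.267
R(t) = e^(-3.267)
R(t) = 0.0381

0.0381


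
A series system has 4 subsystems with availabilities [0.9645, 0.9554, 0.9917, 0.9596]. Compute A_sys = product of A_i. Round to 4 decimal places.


Subsystems: [0.9645, 0.9554, 0.9917, 0.9596]
After subsystem 1 (A=0.9645): product = 0.9645
After subsystem 2 (A=0.9554): product = 0.9215
After subsystem 3 (A=0.9917): product = 0.9138
After subsystem 4 (A=0.9596): product = 0.8769
A_sys = 0.8769

0.8769


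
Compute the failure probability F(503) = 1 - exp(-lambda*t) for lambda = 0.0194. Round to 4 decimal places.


lambda = 0.0194, t = 503
lambda * t = 9.7582
exp(-9.7582) = 0.0001
F(t) = 1 - 0.0001
F(t) = 0.9999

0.9999


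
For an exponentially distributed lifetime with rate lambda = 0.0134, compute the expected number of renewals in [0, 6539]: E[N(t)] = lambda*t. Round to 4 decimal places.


lambda = 0.0134
t = 6539
E[N(t)] = lambda * t
E[N(t)] = 0.0134 * 6539
E[N(t)] = 87.6226

87.6226


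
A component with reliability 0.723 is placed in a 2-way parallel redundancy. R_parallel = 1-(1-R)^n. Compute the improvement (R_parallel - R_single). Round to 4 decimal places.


R_single = 0.723, n = 2
1 - R_single = 0.277
(1 - R_single)^n = 0.277^2 = 0.0767
R_parallel = 1 - 0.0767 = 0.9233
Improvement = 0.9233 - 0.723
Improvement = 0.2003

0.2003


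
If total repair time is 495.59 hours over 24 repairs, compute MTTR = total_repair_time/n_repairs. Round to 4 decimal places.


total_repair_time = 495.59
n_repairs = 24
MTTR = 495.59 / 24
MTTR = 20.6496

20.6496


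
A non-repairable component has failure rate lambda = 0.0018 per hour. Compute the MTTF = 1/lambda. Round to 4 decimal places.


lambda = 0.0018
MTTF = 1 / 0.0018
MTTF = 555.5556

555.5556


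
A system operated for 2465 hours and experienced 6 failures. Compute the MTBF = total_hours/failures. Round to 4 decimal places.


total_hours = 2465
failures = 6
MTBF = 2465 / 6
MTBF = 410.8333

410.8333


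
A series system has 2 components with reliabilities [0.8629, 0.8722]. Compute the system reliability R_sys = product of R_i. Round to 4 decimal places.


Components: [0.8629, 0.8722]
After component 1 (R=0.8629): product = 0.8629
After component 2 (R=0.8722): product = 0.7526
R_sys = 0.7526

0.7526


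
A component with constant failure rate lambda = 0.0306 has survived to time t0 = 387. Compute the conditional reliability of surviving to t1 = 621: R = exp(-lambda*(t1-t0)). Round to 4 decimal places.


lambda = 0.0306
t0 = 387, t1 = 621
t1 - t0 = 234
lambda * (t1-t0) = 0.0306 * 234 = 7.1604
R = exp(-7.1604)
R = 0.0008

0.0008


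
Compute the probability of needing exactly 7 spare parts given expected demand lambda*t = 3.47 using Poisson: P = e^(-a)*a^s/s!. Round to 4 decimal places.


a = 3.47, s = 7
e^(-a) = e^(-3.47) = 0.0311
a^s = 3.47^7 = 6057.6799
s! = 5040
P = 0.0311 * 6057.6799 / 5040
P = 0.0374

0.0374


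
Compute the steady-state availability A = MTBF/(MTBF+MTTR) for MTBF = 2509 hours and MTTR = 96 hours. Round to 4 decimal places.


MTBF = 2509
MTTR = 96
MTBF + MTTR = 2605
A = 2509 / 2605
A = 0.9631

0.9631


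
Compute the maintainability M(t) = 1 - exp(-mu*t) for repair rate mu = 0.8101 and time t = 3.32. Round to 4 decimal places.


mu = 0.8101, t = 3.32
mu * t = 0.8101 * 3.32 = 2.6895
exp(-2.6895) = 0.0679
M(t) = 1 - 0.0679
M(t) = 0.9321

0.9321


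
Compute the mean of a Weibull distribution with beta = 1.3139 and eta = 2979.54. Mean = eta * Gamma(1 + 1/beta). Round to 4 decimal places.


beta = 1.3139, eta = 2979.54
1/beta = 0.7611
1 + 1/beta = 1.7611
Gamma(1.7611) = 0.9216
Mean = 2979.54 * 0.9216
Mean = 2746.04

2746.04


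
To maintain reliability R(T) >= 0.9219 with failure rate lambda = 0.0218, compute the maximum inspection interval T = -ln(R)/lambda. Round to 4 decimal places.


R_target = 0.9219
lambda = 0.0218
-ln(0.9219) = 0.0813
T = 0.0813 / 0.0218
T = 3.7302

3.7302


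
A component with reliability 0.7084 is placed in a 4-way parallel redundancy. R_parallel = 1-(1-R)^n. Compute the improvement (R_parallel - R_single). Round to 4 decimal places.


R_single = 0.7084, n = 4
1 - R_single = 0.2916
(1 - R_single)^n = 0.2916^4 = 0.0072
R_parallel = 1 - 0.0072 = 0.9928
Improvement = 0.9928 - 0.7084
Improvement = 0.2844

0.2844


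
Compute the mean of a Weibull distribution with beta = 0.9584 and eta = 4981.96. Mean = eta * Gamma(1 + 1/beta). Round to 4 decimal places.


beta = 0.9584, eta = 4981.96
1/beta = 1.0434
1 + 1/beta = 2.0434
Gamma(2.0434) = 1.0191
Mean = 4981.96 * 1.0191
Mean = 5077.2853

5077.2853


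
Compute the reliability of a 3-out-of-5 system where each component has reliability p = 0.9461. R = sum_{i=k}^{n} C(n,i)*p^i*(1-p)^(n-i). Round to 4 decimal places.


k = 3, n = 5, p = 0.9461
i=3: C(5,3)=10 * 0.9461^3 * 0.0539^2 = 0.0246
i=4: C(5,4)=5 * 0.9461^4 * 0.0539^1 = 0.2159
i=5: C(5,5)=1 * 0.9461^5 * 0.0539^0 = 0.758
R = sum of terms = 0.9986

0.9986


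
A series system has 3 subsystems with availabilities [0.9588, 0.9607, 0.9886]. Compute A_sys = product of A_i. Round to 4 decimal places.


Subsystems: [0.9588, 0.9607, 0.9886]
After subsystem 1 (A=0.9588): product = 0.9588
After subsystem 2 (A=0.9607): product = 0.9211
After subsystem 3 (A=0.9886): product = 0.9106
A_sys = 0.9106

0.9106


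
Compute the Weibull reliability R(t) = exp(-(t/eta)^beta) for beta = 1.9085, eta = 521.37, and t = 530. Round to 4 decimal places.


beta = 1.9085, eta = 521.37, t = 530
t/eta = 530 / 521.37 = 1.0166
(t/eta)^beta = 1.0166^1.9085 = 1.0318
R(t) = exp(-1.0318)
R(t) = 0.3564

0.3564


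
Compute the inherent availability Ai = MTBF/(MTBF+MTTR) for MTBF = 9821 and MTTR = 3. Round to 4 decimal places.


MTBF = 9821
MTTR = 3
MTBF + MTTR = 9824
Ai = 9821 / 9824
Ai = 0.9997

0.9997


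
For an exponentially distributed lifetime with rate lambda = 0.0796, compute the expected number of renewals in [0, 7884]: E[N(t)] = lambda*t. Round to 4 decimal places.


lambda = 0.0796
t = 7884
E[N(t)] = lambda * t
E[N(t)] = 0.0796 * 7884
E[N(t)] = 627.5664

627.5664


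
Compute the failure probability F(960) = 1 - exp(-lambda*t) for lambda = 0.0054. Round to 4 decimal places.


lambda = 0.0054, t = 960
lambda * t = 5.184
exp(-5.184) = 0.0056
F(t) = 1 - 0.0056
F(t) = 0.9944

0.9944


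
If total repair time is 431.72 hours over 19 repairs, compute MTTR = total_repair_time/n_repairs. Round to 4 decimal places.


total_repair_time = 431.72
n_repairs = 19
MTTR = 431.72 / 19
MTTR = 22.7221

22.7221


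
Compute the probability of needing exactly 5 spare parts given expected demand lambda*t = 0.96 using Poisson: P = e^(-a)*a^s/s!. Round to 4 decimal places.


a = 0.96, s = 5
e^(-a) = e^(-0.96) = 0.3829
a^s = 0.96^5 = 0.8154
s! = 120
P = 0.3829 * 0.8154 / 120
P = 0.0026

0.0026


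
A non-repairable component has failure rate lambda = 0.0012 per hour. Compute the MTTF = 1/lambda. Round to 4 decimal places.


lambda = 0.0012
MTTF = 1 / 0.0012
MTTF = 833.3333

833.3333


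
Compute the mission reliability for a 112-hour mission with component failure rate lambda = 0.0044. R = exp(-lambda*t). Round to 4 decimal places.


lambda = 0.0044
mission_time = 112
lambda * t = 0.0044 * 112 = 0.4928
R = exp(-0.4928)
R = 0.6109

0.6109


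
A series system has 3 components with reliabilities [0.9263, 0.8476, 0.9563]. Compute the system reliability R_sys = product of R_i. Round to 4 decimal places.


Components: [0.9263, 0.8476, 0.9563]
After component 1 (R=0.9263): product = 0.9263
After component 2 (R=0.8476): product = 0.7851
After component 3 (R=0.9563): product = 0.7508
R_sys = 0.7508

0.7508


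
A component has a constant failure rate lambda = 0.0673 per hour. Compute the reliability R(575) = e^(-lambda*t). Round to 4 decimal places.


lambda = 0.0673
t = 575
lambda * t = 38.6975
R(t) = e^(-38.6975)
R(t) = 0.0

0.0


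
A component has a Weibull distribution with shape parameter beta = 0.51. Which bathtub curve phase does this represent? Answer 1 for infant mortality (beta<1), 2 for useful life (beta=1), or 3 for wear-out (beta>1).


beta = 0.51
Compare beta to 1:
beta < 1 => infant mortality (phase 1)
beta = 1 => useful life (phase 2)
beta > 1 => wear-out (phase 3)
Since beta = 0.51, this is infant mortality (decreasing failure rate)
Phase = 1

1


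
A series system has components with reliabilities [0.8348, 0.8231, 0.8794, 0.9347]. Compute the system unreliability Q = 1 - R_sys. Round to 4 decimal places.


Components: [0.8348, 0.8231, 0.8794, 0.9347]
After component 1: product = 0.8348
After component 2: product = 0.6871
After component 3: product = 0.6043
After component 4: product = 0.5648
R_sys = 0.5648
Q = 1 - 0.5648 = 0.4352

0.4352


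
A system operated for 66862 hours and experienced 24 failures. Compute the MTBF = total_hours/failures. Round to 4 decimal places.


total_hours = 66862
failures = 24
MTBF = 66862 / 24
MTBF = 2785.9167

2785.9167


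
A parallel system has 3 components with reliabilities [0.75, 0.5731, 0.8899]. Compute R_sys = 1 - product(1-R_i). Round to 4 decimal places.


Components: [0.75, 0.5731, 0.8899]
(1 - 0.75) = 0.25, running product = 0.25
(1 - 0.5731) = 0.4269, running product = 0.1067
(1 - 0.8899) = 0.1101, running product = 0.0118
Product of (1-R_i) = 0.0118
R_sys = 1 - 0.0118 = 0.9882

0.9882


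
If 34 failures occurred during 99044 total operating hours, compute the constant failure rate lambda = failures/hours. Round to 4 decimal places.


failures = 34
total_hours = 99044
lambda = 34 / 99044
lambda = 0.0003

0.0003


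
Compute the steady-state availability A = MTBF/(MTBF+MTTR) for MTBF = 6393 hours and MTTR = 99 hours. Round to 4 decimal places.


MTBF = 6393
MTTR = 99
MTBF + MTTR = 6492
A = 6393 / 6492
A = 0.9848

0.9848


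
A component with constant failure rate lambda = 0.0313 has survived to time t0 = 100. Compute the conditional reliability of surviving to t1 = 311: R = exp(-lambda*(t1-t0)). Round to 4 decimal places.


lambda = 0.0313
t0 = 100, t1 = 311
t1 - t0 = 211
lambda * (t1-t0) = 0.0313 * 211 = 6.6043
R = exp(-6.6043)
R = 0.0014

0.0014


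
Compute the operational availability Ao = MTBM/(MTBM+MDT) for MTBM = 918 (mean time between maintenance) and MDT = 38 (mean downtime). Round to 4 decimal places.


MTBM = 918
MDT = 38
MTBM + MDT = 956
Ao = 918 / 956
Ao = 0.9603

0.9603


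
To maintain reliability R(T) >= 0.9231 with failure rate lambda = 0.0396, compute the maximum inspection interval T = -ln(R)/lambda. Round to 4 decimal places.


R_target = 0.9231
lambda = 0.0396
-ln(0.9231) = 0.08
T = 0.08 / 0.0396
T = 2.0206

2.0206


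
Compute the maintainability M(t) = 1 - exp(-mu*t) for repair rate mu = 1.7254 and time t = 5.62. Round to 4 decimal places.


mu = 1.7254, t = 5.62
mu * t = 1.7254 * 5.62 = 9.6967
exp(-9.6967) = 0.0001
M(t) = 1 - 0.0001
M(t) = 0.9999

0.9999


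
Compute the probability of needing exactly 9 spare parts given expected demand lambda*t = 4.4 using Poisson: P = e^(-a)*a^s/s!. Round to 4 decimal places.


a = 4.4, s = 9
e^(-a) = e^(-4.4) = 0.0123
a^s = 4.4^9 = 618121.8395
s! = 362880
P = 0.0123 * 618121.8395 / 362880
P = 0.0209

0.0209


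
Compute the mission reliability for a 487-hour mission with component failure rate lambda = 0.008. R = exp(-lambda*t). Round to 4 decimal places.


lambda = 0.008
mission_time = 487
lambda * t = 0.008 * 487 = 3.896
R = exp(-3.896)
R = 0.0203

0.0203


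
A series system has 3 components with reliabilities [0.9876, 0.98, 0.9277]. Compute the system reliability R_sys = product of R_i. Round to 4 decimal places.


Components: [0.9876, 0.98, 0.9277]
After component 1 (R=0.9876): product = 0.9876
After component 2 (R=0.98): product = 0.9678
After component 3 (R=0.9277): product = 0.8979
R_sys = 0.8979

0.8979


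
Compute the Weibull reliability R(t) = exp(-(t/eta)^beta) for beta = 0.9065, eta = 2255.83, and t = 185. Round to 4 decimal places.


beta = 0.9065, eta = 2255.83, t = 185
t/eta = 185 / 2255.83 = 0.082
(t/eta)^beta = 0.082^0.9065 = 0.1036
R(t) = exp(-0.1036)
R(t) = 0.9016

0.9016


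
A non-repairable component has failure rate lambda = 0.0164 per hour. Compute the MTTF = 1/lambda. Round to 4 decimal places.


lambda = 0.0164
MTTF = 1 / 0.0164
MTTF = 60.9756

60.9756


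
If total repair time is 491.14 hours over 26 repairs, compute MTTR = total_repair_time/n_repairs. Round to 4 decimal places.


total_repair_time = 491.14
n_repairs = 26
MTTR = 491.14 / 26
MTTR = 18.89

18.89


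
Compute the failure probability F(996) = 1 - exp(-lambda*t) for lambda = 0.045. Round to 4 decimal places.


lambda = 0.045, t = 996
lambda * t = 44.82
exp(-44.82) = 0.0
F(t) = 1 - 0.0
F(t) = 1.0

1.0


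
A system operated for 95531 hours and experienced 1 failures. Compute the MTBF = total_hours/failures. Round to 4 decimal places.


total_hours = 95531
failures = 1
MTBF = 95531 / 1
MTBF = 95531.0

95531.0


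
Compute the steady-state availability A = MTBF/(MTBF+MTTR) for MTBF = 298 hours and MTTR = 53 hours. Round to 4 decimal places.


MTBF = 298
MTTR = 53
MTBF + MTTR = 351
A = 298 / 351
A = 0.849

0.849


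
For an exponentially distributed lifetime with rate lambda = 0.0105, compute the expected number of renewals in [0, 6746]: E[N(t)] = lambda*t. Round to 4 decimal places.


lambda = 0.0105
t = 6746
E[N(t)] = lambda * t
E[N(t)] = 0.0105 * 6746
E[N(t)] = 70.833

70.833


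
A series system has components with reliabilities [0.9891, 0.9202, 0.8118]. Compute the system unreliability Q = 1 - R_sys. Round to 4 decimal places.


Components: [0.9891, 0.9202, 0.8118]
After component 1: product = 0.9891
After component 2: product = 0.9102
After component 3: product = 0.7389
R_sys = 0.7389
Q = 1 - 0.7389 = 0.2611

0.2611


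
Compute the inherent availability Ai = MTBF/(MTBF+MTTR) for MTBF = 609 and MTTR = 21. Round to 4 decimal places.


MTBF = 609
MTTR = 21
MTBF + MTTR = 630
Ai = 609 / 630
Ai = 0.9667

0.9667


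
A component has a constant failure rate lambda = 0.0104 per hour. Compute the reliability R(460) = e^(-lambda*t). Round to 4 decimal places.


lambda = 0.0104
t = 460
lambda * t = 4.784
R(t) = e^(-4.784)
R(t) = 0.0084

0.0084


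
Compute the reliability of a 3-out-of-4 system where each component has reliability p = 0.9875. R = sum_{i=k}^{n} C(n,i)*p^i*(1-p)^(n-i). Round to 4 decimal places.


k = 3, n = 4, p = 0.9875
i=3: C(4,3)=4 * 0.9875^3 * 0.0125^1 = 0.0481
i=4: C(4,4)=1 * 0.9875^4 * 0.0125^0 = 0.9509
R = sum of terms = 0.9991

0.9991


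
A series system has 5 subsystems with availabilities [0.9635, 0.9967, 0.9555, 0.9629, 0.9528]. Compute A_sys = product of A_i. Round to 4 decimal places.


Subsystems: [0.9635, 0.9967, 0.9555, 0.9629, 0.9528]
After subsystem 1 (A=0.9635): product = 0.9635
After subsystem 2 (A=0.9967): product = 0.9603
After subsystem 3 (A=0.9555): product = 0.9176
After subsystem 4 (A=0.9629): product = 0.8835
After subsystem 5 (A=0.9528): product = 0.8418
A_sys = 0.8418

0.8418


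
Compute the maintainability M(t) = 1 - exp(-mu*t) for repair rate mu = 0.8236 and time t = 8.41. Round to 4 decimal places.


mu = 0.8236, t = 8.41
mu * t = 0.8236 * 8.41 = 6.9265
exp(-6.9265) = 0.001
M(t) = 1 - 0.001
M(t) = 0.999

0.999


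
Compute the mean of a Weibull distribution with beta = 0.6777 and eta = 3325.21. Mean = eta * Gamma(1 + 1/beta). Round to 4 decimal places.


beta = 0.6777, eta = 3325.21
1/beta = 1.4756
1 + 1/beta = 2.4756
Gamma(2.4756) = 1.3069
Mean = 3325.21 * 1.3069
Mean = 4345.7173

4345.7173


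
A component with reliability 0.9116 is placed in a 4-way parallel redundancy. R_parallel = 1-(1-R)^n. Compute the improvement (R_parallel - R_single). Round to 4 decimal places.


R_single = 0.9116, n = 4
1 - R_single = 0.0884
(1 - R_single)^n = 0.0884^4 = 0.0001
R_parallel = 1 - 0.0001 = 0.9999
Improvement = 0.9999 - 0.9116
Improvement = 0.0883

0.0883


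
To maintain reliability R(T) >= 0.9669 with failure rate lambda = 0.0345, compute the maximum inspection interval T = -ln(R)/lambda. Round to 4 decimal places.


R_target = 0.9669
lambda = 0.0345
-ln(0.9669) = 0.0337
T = 0.0337 / 0.0345
T = 0.9757

0.9757


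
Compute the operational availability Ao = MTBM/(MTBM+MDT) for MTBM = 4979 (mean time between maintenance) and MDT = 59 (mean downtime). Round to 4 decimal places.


MTBM = 4979
MDT = 59
MTBM + MDT = 5038
Ao = 4979 / 5038
Ao = 0.9883

0.9883


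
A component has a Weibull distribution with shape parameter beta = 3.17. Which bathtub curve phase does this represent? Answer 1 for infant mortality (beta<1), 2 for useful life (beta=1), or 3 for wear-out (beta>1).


beta = 3.17
Compare beta to 1:
beta < 1 => infant mortality (phase 1)
beta = 1 => useful life (phase 2)
beta > 1 => wear-out (phase 3)
Since beta = 3.17, this is wear-out (increasing failure rate)
Phase = 3

3


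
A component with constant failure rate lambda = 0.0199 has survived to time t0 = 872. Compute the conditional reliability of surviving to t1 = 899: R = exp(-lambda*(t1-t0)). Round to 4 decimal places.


lambda = 0.0199
t0 = 872, t1 = 899
t1 - t0 = 27
lambda * (t1-t0) = 0.0199 * 27 = 0.5373
R = exp(-0.5373)
R = 0.5843

0.5843


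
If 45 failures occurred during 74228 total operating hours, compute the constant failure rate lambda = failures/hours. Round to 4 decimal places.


failures = 45
total_hours = 74228
lambda = 45 / 74228
lambda = 0.0006

0.0006


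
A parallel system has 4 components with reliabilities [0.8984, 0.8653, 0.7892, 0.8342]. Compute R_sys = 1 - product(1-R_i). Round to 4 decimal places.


Components: [0.8984, 0.8653, 0.7892, 0.8342]
(1 - 0.8984) = 0.1016, running product = 0.1016
(1 - 0.8653) = 0.1347, running product = 0.0137
(1 - 0.7892) = 0.2108, running product = 0.0029
(1 - 0.8342) = 0.1658, running product = 0.0005
Product of (1-R_i) = 0.0005
R_sys = 1 - 0.0005 = 0.9995

0.9995


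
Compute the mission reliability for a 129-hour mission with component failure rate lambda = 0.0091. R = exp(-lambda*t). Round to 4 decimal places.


lambda = 0.0091
mission_time = 129
lambda * t = 0.0091 * 129 = 1.1739
R = exp(-1.1739)
R = 0.3092

0.3092


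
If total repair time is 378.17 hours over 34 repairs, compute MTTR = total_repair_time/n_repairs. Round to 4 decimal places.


total_repair_time = 378.17
n_repairs = 34
MTTR = 378.17 / 34
MTTR = 11.1226

11.1226


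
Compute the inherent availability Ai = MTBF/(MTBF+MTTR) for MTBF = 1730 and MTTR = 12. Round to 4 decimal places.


MTBF = 1730
MTTR = 12
MTBF + MTTR = 1742
Ai = 1730 / 1742
Ai = 0.9931

0.9931


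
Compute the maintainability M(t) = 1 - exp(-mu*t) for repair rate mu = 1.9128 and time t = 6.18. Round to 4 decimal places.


mu = 1.9128, t = 6.18
mu * t = 1.9128 * 6.18 = 11.8211
exp(-11.8211) = 0.0
M(t) = 1 - 0.0
M(t) = 1.0

1.0


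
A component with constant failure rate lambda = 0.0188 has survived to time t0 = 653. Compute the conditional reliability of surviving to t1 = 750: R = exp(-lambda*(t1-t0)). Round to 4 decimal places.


lambda = 0.0188
t0 = 653, t1 = 750
t1 - t0 = 97
lambda * (t1-t0) = 0.0188 * 97 = 1.8236
R = exp(-1.8236)
R = 0.1614

0.1614


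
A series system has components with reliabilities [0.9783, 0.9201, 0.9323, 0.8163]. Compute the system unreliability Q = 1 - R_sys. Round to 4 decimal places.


Components: [0.9783, 0.9201, 0.9323, 0.8163]
After component 1: product = 0.9783
After component 2: product = 0.9001
After component 3: product = 0.8392
After component 4: product = 0.685
R_sys = 0.685
Q = 1 - 0.685 = 0.315

0.315


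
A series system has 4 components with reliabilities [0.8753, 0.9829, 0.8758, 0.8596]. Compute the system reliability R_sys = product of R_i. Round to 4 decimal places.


Components: [0.8753, 0.9829, 0.8758, 0.8596]
After component 1 (R=0.8753): product = 0.8753
After component 2 (R=0.9829): product = 0.8603
After component 3 (R=0.8758): product = 0.7535
After component 4 (R=0.8596): product = 0.6477
R_sys = 0.6477

0.6477


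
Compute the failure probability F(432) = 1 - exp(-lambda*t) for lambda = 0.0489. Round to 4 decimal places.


lambda = 0.0489, t = 432
lambda * t = 21.1248
exp(-21.1248) = 0.0
F(t) = 1 - 0.0
F(t) = 1.0

1.0


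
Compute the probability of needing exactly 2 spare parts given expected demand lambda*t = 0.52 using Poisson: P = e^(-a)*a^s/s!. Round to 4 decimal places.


a = 0.52, s = 2
e^(-a) = e^(-0.52) = 0.5945
a^s = 0.52^2 = 0.2704
s! = 2
P = 0.5945 * 0.2704 / 2
P = 0.0804

0.0804


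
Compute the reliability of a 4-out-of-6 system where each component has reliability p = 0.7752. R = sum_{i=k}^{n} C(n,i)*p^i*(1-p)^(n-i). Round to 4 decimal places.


k = 4, n = 6, p = 0.7752
i=4: C(6,4)=15 * 0.7752^4 * 0.2248^2 = 0.2737
i=5: C(6,5)=6 * 0.7752^5 * 0.2248^1 = 0.3776
i=6: C(6,6)=1 * 0.7752^6 * 0.2248^0 = 0.217
R = sum of terms = 0.8683

0.8683


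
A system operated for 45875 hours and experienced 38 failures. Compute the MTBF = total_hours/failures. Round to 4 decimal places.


total_hours = 45875
failures = 38
MTBF = 45875 / 38
MTBF = 1207.2368

1207.2368


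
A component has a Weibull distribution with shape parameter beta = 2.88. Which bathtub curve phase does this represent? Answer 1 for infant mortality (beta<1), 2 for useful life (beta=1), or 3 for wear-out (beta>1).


beta = 2.88
Compare beta to 1:
beta < 1 => infant mortality (phase 1)
beta = 1 => useful life (phase 2)
beta > 1 => wear-out (phase 3)
Since beta = 2.88, this is wear-out (increasing failure rate)
Phase = 3

3


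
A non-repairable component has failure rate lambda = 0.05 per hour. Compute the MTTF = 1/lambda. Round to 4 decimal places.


lambda = 0.05
MTTF = 1 / 0.05
MTTF = 20.0

20.0


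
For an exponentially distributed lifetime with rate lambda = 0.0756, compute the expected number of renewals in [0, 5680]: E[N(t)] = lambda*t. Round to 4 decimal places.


lambda = 0.0756
t = 5680
E[N(t)] = lambda * t
E[N(t)] = 0.0756 * 5680
E[N(t)] = 429.408

429.408


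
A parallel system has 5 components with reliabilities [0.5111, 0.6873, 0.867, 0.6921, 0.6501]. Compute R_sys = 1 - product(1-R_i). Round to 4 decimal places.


Components: [0.5111, 0.6873, 0.867, 0.6921, 0.6501]
(1 - 0.5111) = 0.4889, running product = 0.4889
(1 - 0.6873) = 0.3127, running product = 0.1529
(1 - 0.867) = 0.133, running product = 0.0203
(1 - 0.6921) = 0.3079, running product = 0.0063
(1 - 0.6501) = 0.3499, running product = 0.0022
Product of (1-R_i) = 0.0022
R_sys = 1 - 0.0022 = 0.9978

0.9978


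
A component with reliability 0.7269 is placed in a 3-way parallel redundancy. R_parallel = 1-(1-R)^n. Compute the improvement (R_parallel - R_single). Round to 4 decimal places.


R_single = 0.7269, n = 3
1 - R_single = 0.2731
(1 - R_single)^n = 0.2731^3 = 0.0204
R_parallel = 1 - 0.0204 = 0.9796
Improvement = 0.9796 - 0.7269
Improvement = 0.2527

0.2527


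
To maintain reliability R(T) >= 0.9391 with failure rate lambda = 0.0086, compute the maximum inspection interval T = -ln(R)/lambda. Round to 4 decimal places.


R_target = 0.9391
lambda = 0.0086
-ln(0.9391) = 0.0628
T = 0.0628 / 0.0086
T = 7.3062

7.3062


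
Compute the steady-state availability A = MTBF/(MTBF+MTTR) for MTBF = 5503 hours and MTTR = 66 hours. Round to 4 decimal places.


MTBF = 5503
MTTR = 66
MTBF + MTTR = 5569
A = 5503 / 5569
A = 0.9881

0.9881


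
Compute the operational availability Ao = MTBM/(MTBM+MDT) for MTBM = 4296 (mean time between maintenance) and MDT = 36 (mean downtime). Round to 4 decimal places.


MTBM = 4296
MDT = 36
MTBM + MDT = 4332
Ao = 4296 / 4332
Ao = 0.9917

0.9917


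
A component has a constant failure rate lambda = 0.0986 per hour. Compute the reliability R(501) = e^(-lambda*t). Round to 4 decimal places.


lambda = 0.0986
t = 501
lambda * t = 49.3986
R(t) = e^(-49.3986)
R(t) = 0.0

0.0


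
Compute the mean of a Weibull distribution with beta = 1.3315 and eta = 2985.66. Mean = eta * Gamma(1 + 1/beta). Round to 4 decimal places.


beta = 1.3315, eta = 2985.66
1/beta = 0.751
1 + 1/beta = 1.751
Gamma(1.751) = 0.9193
Mean = 2985.66 * 0.9193
Mean = 2744.7107

2744.7107


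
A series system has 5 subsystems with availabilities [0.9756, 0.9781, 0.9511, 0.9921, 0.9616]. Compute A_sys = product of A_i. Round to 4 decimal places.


Subsystems: [0.9756, 0.9781, 0.9511, 0.9921, 0.9616]
After subsystem 1 (A=0.9756): product = 0.9756
After subsystem 2 (A=0.9781): product = 0.9542
After subsystem 3 (A=0.9511): product = 0.9076
After subsystem 4 (A=0.9921): product = 0.9004
After subsystem 5 (A=0.9616): product = 0.8658
A_sys = 0.8658

0.8658


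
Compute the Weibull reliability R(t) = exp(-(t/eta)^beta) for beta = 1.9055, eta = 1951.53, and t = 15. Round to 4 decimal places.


beta = 1.9055, eta = 1951.53, t = 15
t/eta = 15 / 1951.53 = 0.0077
(t/eta)^beta = 0.0077^1.9055 = 0.0001
R(t) = exp(-0.0001)
R(t) = 0.9999

0.9999


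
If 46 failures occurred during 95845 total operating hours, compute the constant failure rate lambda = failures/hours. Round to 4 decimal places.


failures = 46
total_hours = 95845
lambda = 46 / 95845
lambda = 0.0005

0.0005


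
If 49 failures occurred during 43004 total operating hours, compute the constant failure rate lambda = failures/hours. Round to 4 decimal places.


failures = 49
total_hours = 43004
lambda = 49 / 43004
lambda = 0.0011

0.0011


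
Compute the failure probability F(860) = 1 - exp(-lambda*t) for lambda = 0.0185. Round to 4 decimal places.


lambda = 0.0185, t = 860
lambda * t = 15.91
exp(-15.91) = 0.0
F(t) = 1 - 0.0
F(t) = 1.0

1.0


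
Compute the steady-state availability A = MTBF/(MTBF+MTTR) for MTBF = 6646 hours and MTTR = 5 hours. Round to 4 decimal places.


MTBF = 6646
MTTR = 5
MTBF + MTTR = 6651
A = 6646 / 6651
A = 0.9992

0.9992


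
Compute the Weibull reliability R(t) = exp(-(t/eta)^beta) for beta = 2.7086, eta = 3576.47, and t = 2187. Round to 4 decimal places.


beta = 2.7086, eta = 3576.47, t = 2187
t/eta = 2187 / 3576.47 = 0.6115
(t/eta)^beta = 0.6115^2.7086 = 0.2639
R(t) = exp(-0.2639)
R(t) = 0.7681

0.7681


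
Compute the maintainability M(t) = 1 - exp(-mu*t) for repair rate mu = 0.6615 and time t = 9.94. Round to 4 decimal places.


mu = 0.6615, t = 9.94
mu * t = 0.6615 * 9.94 = 6.5753
exp(-6.5753) = 0.0014
M(t) = 1 - 0.0014
M(t) = 0.9986

0.9986


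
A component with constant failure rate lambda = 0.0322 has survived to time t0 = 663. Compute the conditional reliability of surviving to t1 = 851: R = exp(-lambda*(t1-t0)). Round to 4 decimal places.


lambda = 0.0322
t0 = 663, t1 = 851
t1 - t0 = 188
lambda * (t1-t0) = 0.0322 * 188 = 6.0536
R = exp(-6.0536)
R = 0.0023

0.0023


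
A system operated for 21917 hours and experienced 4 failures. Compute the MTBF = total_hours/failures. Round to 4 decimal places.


total_hours = 21917
failures = 4
MTBF = 21917 / 4
MTBF = 5479.25

5479.25


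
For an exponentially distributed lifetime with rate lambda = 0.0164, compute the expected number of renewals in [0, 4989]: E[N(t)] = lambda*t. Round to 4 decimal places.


lambda = 0.0164
t = 4989
E[N(t)] = lambda * t
E[N(t)] = 0.0164 * 4989
E[N(t)] = 81.8196

81.8196


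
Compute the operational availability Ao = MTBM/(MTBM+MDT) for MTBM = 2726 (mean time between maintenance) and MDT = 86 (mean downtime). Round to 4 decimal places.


MTBM = 2726
MDT = 86
MTBM + MDT = 2812
Ao = 2726 / 2812
Ao = 0.9694

0.9694


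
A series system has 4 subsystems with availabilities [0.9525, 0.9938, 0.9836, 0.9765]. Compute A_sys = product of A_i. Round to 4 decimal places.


Subsystems: [0.9525, 0.9938, 0.9836, 0.9765]
After subsystem 1 (A=0.9525): product = 0.9525
After subsystem 2 (A=0.9938): product = 0.9466
After subsystem 3 (A=0.9836): product = 0.9311
After subsystem 4 (A=0.9765): product = 0.9092
A_sys = 0.9092

0.9092


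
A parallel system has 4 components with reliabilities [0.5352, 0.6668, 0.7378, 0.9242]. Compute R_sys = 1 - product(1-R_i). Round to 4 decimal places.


Components: [0.5352, 0.6668, 0.7378, 0.9242]
(1 - 0.5352) = 0.4648, running product = 0.4648
(1 - 0.6668) = 0.3332, running product = 0.1549
(1 - 0.7378) = 0.2622, running product = 0.0406
(1 - 0.9242) = 0.0758, running product = 0.0031
Product of (1-R_i) = 0.0031
R_sys = 1 - 0.0031 = 0.9969

0.9969


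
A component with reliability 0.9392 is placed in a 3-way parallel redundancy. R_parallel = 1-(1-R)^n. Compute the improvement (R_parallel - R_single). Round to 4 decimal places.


R_single = 0.9392, n = 3
1 - R_single = 0.0608
(1 - R_single)^n = 0.0608^3 = 0.0002
R_parallel = 1 - 0.0002 = 0.9998
Improvement = 0.9998 - 0.9392
Improvement = 0.0606

0.0606


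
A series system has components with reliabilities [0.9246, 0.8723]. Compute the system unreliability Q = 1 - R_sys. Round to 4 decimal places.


Components: [0.9246, 0.8723]
After component 1: product = 0.9246
After component 2: product = 0.8065
R_sys = 0.8065
Q = 1 - 0.8065 = 0.1935

0.1935


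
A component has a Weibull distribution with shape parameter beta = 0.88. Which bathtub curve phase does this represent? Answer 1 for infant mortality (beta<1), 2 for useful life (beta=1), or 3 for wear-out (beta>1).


beta = 0.88
Compare beta to 1:
beta < 1 => infant mortality (phase 1)
beta = 1 => useful life (phase 2)
beta > 1 => wear-out (phase 3)
Since beta = 0.88, this is infant mortality (decreasing failure rate)
Phase = 1

1


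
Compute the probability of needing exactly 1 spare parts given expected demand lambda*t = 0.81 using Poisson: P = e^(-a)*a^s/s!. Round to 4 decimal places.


a = 0.81, s = 1
e^(-a) = e^(-0.81) = 0.4449
a^s = 0.81^1 = 0.81
s! = 1
P = 0.4449 * 0.81 / 1
P = 0.3603

0.3603


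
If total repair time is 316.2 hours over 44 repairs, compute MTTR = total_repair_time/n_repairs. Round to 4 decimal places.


total_repair_time = 316.2
n_repairs = 44
MTTR = 316.2 / 44
MTTR = 7.1864

7.1864


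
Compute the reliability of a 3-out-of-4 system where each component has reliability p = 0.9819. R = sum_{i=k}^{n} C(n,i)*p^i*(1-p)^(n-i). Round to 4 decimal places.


k = 3, n = 4, p = 0.9819
i=3: C(4,3)=4 * 0.9819^3 * 0.0181^1 = 0.0685
i=4: C(4,4)=1 * 0.9819^4 * 0.0181^0 = 0.9295
R = sum of terms = 0.9981

0.9981


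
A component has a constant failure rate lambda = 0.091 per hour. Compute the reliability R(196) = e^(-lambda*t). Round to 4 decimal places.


lambda = 0.091
t = 196
lambda * t = 17.836
R(t) = e^(-17.836)
R(t) = 0.0

0.0


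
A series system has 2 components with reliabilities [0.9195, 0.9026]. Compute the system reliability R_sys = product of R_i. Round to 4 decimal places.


Components: [0.9195, 0.9026]
After component 1 (R=0.9195): product = 0.9195
After component 2 (R=0.9026): product = 0.8299
R_sys = 0.8299

0.8299


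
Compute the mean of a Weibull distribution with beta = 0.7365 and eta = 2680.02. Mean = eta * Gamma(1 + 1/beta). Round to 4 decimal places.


beta = 0.7365, eta = 2680.02
1/beta = 1.3578
1 + 1/beta = 2.3578
Gamma(2.3578) = 1.2089
Mean = 2680.02 * 1.2089
Mean = 3240.0095

3240.0095


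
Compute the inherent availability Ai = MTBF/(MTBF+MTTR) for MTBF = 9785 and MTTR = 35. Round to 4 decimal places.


MTBF = 9785
MTTR = 35
MTBF + MTTR = 9820
Ai = 9785 / 9820
Ai = 0.9964

0.9964


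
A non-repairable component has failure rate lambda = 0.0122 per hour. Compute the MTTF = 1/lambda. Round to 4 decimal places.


lambda = 0.0122
MTTF = 1 / 0.0122
MTTF = 81.9672

81.9672


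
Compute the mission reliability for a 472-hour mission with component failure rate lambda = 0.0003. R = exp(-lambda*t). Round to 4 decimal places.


lambda = 0.0003
mission_time = 472
lambda * t = 0.0003 * 472 = 0.1416
R = exp(-0.1416)
R = 0.868

0.868


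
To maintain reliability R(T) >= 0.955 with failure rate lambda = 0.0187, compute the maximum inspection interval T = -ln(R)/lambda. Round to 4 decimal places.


R_target = 0.955
lambda = 0.0187
-ln(0.955) = 0.046
T = 0.046 / 0.0187
T = 2.4622

2.4622


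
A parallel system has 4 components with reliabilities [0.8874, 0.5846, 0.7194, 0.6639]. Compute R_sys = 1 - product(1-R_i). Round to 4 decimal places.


Components: [0.8874, 0.5846, 0.7194, 0.6639]
(1 - 0.8874) = 0.1126, running product = 0.1126
(1 - 0.5846) = 0.4154, running product = 0.0468
(1 - 0.7194) = 0.2806, running product = 0.0131
(1 - 0.6639) = 0.3361, running product = 0.0044
Product of (1-R_i) = 0.0044
R_sys = 1 - 0.0044 = 0.9956

0.9956


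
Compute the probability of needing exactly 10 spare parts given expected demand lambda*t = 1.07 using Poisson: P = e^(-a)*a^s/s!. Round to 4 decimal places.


a = 1.07, s = 10
e^(-a) = e^(-1.07) = 0.343
a^s = 1.07^10 = 1.9672
s! = 3628800
P = 0.343 * 1.9672 / 3628800
P = 0.0

0.0


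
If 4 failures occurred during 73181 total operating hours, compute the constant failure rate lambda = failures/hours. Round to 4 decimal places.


failures = 4
total_hours = 73181
lambda = 4 / 73181
lambda = 0.0001

0.0001


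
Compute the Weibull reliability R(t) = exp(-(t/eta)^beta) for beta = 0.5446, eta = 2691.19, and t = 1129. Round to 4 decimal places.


beta = 0.5446, eta = 2691.19, t = 1129
t/eta = 1129 / 2691.19 = 0.4195
(t/eta)^beta = 0.4195^0.5446 = 0.6231
R(t) = exp(-0.6231)
R(t) = 0.5363

0.5363


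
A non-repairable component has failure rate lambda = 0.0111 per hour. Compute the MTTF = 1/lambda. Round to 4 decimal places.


lambda = 0.0111
MTTF = 1 / 0.0111
MTTF = 90.0901

90.0901


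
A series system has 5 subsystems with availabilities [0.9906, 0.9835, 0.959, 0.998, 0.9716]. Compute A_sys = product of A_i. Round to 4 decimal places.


Subsystems: [0.9906, 0.9835, 0.959, 0.998, 0.9716]
After subsystem 1 (A=0.9906): product = 0.9906
After subsystem 2 (A=0.9835): product = 0.9743
After subsystem 3 (A=0.959): product = 0.9343
After subsystem 4 (A=0.998): product = 0.9324
After subsystem 5 (A=0.9716): product = 0.906
A_sys = 0.906

0.906


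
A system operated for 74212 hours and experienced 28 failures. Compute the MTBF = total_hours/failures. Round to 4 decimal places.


total_hours = 74212
failures = 28
MTBF = 74212 / 28
MTBF = 2650.4286

2650.4286


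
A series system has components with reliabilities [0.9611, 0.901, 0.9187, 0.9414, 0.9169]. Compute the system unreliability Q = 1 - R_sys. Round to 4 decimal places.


Components: [0.9611, 0.901, 0.9187, 0.9414, 0.9169]
After component 1: product = 0.9611
After component 2: product = 0.866
After component 3: product = 0.7955
After component 4: product = 0.7489
After component 5: product = 0.6867
R_sys = 0.6867
Q = 1 - 0.6867 = 0.3133

0.3133


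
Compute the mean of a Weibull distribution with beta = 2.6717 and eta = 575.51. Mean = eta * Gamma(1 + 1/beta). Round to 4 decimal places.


beta = 2.6717, eta = 575.51
1/beta = 0.3743
1 + 1/beta = 1.3743
Gamma(1.3743) = 0.889
Mean = 575.51 * 0.889
Mean = 511.6103

511.6103


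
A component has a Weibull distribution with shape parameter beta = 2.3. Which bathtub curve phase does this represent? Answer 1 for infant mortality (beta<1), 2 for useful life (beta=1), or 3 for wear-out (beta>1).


beta = 2.3
Compare beta to 1:
beta < 1 => infant mortality (phase 1)
beta = 1 => useful life (phase 2)
beta > 1 => wear-out (phase 3)
Since beta = 2.3, this is wear-out (increasing failure rate)
Phase = 3

3


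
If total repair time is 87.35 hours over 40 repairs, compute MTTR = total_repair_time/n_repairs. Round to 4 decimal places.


total_repair_time = 87.35
n_repairs = 40
MTTR = 87.35 / 40
MTTR = 2.1837

2.1837


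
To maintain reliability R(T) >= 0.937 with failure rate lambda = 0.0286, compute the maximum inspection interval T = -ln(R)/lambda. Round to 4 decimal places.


R_target = 0.937
lambda = 0.0286
-ln(0.937) = 0.0651
T = 0.0651 / 0.0286
T = 2.2752

2.2752


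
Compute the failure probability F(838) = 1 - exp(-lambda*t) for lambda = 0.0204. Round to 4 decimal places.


lambda = 0.0204, t = 838
lambda * t = 17.0952
exp(-17.0952) = 0.0
F(t) = 1 - 0.0
F(t) = 1.0

1.0


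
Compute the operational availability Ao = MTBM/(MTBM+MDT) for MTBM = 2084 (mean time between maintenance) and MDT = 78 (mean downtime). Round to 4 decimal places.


MTBM = 2084
MDT = 78
MTBM + MDT = 2162
Ao = 2084 / 2162
Ao = 0.9639

0.9639


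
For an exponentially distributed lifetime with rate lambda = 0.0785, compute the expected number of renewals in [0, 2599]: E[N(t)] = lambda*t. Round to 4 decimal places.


lambda = 0.0785
t = 2599
E[N(t)] = lambda * t
E[N(t)] = 0.0785 * 2599
E[N(t)] = 204.0215

204.0215


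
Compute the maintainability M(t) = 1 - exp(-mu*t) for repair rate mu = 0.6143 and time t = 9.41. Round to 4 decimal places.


mu = 0.6143, t = 9.41
mu * t = 0.6143 * 9.41 = 5.7806
exp(-5.7806) = 0.0031
M(t) = 1 - 0.0031
M(t) = 0.9969

0.9969
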